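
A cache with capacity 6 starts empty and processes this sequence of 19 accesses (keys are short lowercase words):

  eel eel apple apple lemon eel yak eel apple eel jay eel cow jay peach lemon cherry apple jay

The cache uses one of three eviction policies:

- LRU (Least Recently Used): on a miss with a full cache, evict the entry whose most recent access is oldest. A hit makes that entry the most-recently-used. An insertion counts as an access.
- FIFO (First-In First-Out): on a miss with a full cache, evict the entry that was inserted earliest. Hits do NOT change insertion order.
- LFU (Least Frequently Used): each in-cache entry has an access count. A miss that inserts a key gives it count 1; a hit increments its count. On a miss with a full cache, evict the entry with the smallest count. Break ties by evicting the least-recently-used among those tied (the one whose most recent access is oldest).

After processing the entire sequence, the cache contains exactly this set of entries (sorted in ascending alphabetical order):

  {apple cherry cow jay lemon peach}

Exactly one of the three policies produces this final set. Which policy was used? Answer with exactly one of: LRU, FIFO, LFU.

Answer: LRU

Derivation:
Simulating under each policy and comparing final sets:
  LRU: final set = {apple cherry cow jay lemon peach} -> MATCHES target
  FIFO: final set = {apple cherry cow jay peach yak} -> differs
  LFU: final set = {apple cherry eel jay lemon peach} -> differs
Only LRU produces the target set.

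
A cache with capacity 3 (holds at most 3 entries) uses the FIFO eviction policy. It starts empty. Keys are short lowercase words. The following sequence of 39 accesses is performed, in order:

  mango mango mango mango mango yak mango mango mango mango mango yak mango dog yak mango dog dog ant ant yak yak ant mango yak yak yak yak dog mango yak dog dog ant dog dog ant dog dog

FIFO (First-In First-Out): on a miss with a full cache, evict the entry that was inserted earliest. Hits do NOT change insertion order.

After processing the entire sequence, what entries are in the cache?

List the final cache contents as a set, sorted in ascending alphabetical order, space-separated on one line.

Answer: ant dog yak

Derivation:
FIFO simulation (capacity=3):
  1. access mango: MISS. Cache (old->new): [mango]
  2. access mango: HIT. Cache (old->new): [mango]
  3. access mango: HIT. Cache (old->new): [mango]
  4. access mango: HIT. Cache (old->new): [mango]
  5. access mango: HIT. Cache (old->new): [mango]
  6. access yak: MISS. Cache (old->new): [mango yak]
  7. access mango: HIT. Cache (old->new): [mango yak]
  8. access mango: HIT. Cache (old->new): [mango yak]
  9. access mango: HIT. Cache (old->new): [mango yak]
  10. access mango: HIT. Cache (old->new): [mango yak]
  11. access mango: HIT. Cache (old->new): [mango yak]
  12. access yak: HIT. Cache (old->new): [mango yak]
  13. access mango: HIT. Cache (old->new): [mango yak]
  14. access dog: MISS. Cache (old->new): [mango yak dog]
  15. access yak: HIT. Cache (old->new): [mango yak dog]
  16. access mango: HIT. Cache (old->new): [mango yak dog]
  17. access dog: HIT. Cache (old->new): [mango yak dog]
  18. access dog: HIT. Cache (old->new): [mango yak dog]
  19. access ant: MISS, evict mango. Cache (old->new): [yak dog ant]
  20. access ant: HIT. Cache (old->new): [yak dog ant]
  21. access yak: HIT. Cache (old->new): [yak dog ant]
  22. access yak: HIT. Cache (old->new): [yak dog ant]
  23. access ant: HIT. Cache (old->new): [yak dog ant]
  24. access mango: MISS, evict yak. Cache (old->new): [dog ant mango]
  25. access yak: MISS, evict dog. Cache (old->new): [ant mango yak]
  26. access yak: HIT. Cache (old->new): [ant mango yak]
  27. access yak: HIT. Cache (old->new): [ant mango yak]
  28. access yak: HIT. Cache (old->new): [ant mango yak]
  29. access dog: MISS, evict ant. Cache (old->new): [mango yak dog]
  30. access mango: HIT. Cache (old->new): [mango yak dog]
  31. access yak: HIT. Cache (old->new): [mango yak dog]
  32. access dog: HIT. Cache (old->new): [mango yak dog]
  33. access dog: HIT. Cache (old->new): [mango yak dog]
  34. access ant: MISS, evict mango. Cache (old->new): [yak dog ant]
  35. access dog: HIT. Cache (old->new): [yak dog ant]
  36. access dog: HIT. Cache (old->new): [yak dog ant]
  37. access ant: HIT. Cache (old->new): [yak dog ant]
  38. access dog: HIT. Cache (old->new): [yak dog ant]
  39. access dog: HIT. Cache (old->new): [yak dog ant]
Total: 31 hits, 8 misses, 5 evictions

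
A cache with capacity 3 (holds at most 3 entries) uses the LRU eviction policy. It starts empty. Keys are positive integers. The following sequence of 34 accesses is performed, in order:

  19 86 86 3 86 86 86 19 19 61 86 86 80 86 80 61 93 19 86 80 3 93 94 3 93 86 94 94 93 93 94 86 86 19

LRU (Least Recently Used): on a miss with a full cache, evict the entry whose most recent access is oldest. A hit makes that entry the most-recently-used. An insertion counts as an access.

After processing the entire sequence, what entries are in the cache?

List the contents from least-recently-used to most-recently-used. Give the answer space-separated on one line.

Answer: 94 86 19

Derivation:
LRU simulation (capacity=3):
  1. access 19: MISS. Cache (LRU->MRU): [19]
  2. access 86: MISS. Cache (LRU->MRU): [19 86]
  3. access 86: HIT. Cache (LRU->MRU): [19 86]
  4. access 3: MISS. Cache (LRU->MRU): [19 86 3]
  5. access 86: HIT. Cache (LRU->MRU): [19 3 86]
  6. access 86: HIT. Cache (LRU->MRU): [19 3 86]
  7. access 86: HIT. Cache (LRU->MRU): [19 3 86]
  8. access 19: HIT. Cache (LRU->MRU): [3 86 19]
  9. access 19: HIT. Cache (LRU->MRU): [3 86 19]
  10. access 61: MISS, evict 3. Cache (LRU->MRU): [86 19 61]
  11. access 86: HIT. Cache (LRU->MRU): [19 61 86]
  12. access 86: HIT. Cache (LRU->MRU): [19 61 86]
  13. access 80: MISS, evict 19. Cache (LRU->MRU): [61 86 80]
  14. access 86: HIT. Cache (LRU->MRU): [61 80 86]
  15. access 80: HIT. Cache (LRU->MRU): [61 86 80]
  16. access 61: HIT. Cache (LRU->MRU): [86 80 61]
  17. access 93: MISS, evict 86. Cache (LRU->MRU): [80 61 93]
  18. access 19: MISS, evict 80. Cache (LRU->MRU): [61 93 19]
  19. access 86: MISS, evict 61. Cache (LRU->MRU): [93 19 86]
  20. access 80: MISS, evict 93. Cache (LRU->MRU): [19 86 80]
  21. access 3: MISS, evict 19. Cache (LRU->MRU): [86 80 3]
  22. access 93: MISS, evict 86. Cache (LRU->MRU): [80 3 93]
  23. access 94: MISS, evict 80. Cache (LRU->MRU): [3 93 94]
  24. access 3: HIT. Cache (LRU->MRU): [93 94 3]
  25. access 93: HIT. Cache (LRU->MRU): [94 3 93]
  26. access 86: MISS, evict 94. Cache (LRU->MRU): [3 93 86]
  27. access 94: MISS, evict 3. Cache (LRU->MRU): [93 86 94]
  28. access 94: HIT. Cache (LRU->MRU): [93 86 94]
  29. access 93: HIT. Cache (LRU->MRU): [86 94 93]
  30. access 93: HIT. Cache (LRU->MRU): [86 94 93]
  31. access 94: HIT. Cache (LRU->MRU): [86 93 94]
  32. access 86: HIT. Cache (LRU->MRU): [93 94 86]
  33. access 86: HIT. Cache (LRU->MRU): [93 94 86]
  34. access 19: MISS, evict 93. Cache (LRU->MRU): [94 86 19]
Total: 19 hits, 15 misses, 12 evictions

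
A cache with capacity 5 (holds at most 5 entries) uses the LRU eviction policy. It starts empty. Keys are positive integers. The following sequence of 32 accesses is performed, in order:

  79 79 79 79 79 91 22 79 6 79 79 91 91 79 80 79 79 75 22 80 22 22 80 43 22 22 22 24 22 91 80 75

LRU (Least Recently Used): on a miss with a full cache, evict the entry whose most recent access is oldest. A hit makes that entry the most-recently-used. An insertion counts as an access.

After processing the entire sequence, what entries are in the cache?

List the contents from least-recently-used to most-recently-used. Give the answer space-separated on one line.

Answer: 24 22 91 80 75

Derivation:
LRU simulation (capacity=5):
  1. access 79: MISS. Cache (LRU->MRU): [79]
  2. access 79: HIT. Cache (LRU->MRU): [79]
  3. access 79: HIT. Cache (LRU->MRU): [79]
  4. access 79: HIT. Cache (LRU->MRU): [79]
  5. access 79: HIT. Cache (LRU->MRU): [79]
  6. access 91: MISS. Cache (LRU->MRU): [79 91]
  7. access 22: MISS. Cache (LRU->MRU): [79 91 22]
  8. access 79: HIT. Cache (LRU->MRU): [91 22 79]
  9. access 6: MISS. Cache (LRU->MRU): [91 22 79 6]
  10. access 79: HIT. Cache (LRU->MRU): [91 22 6 79]
  11. access 79: HIT. Cache (LRU->MRU): [91 22 6 79]
  12. access 91: HIT. Cache (LRU->MRU): [22 6 79 91]
  13. access 91: HIT. Cache (LRU->MRU): [22 6 79 91]
  14. access 79: HIT. Cache (LRU->MRU): [22 6 91 79]
  15. access 80: MISS. Cache (LRU->MRU): [22 6 91 79 80]
  16. access 79: HIT. Cache (LRU->MRU): [22 6 91 80 79]
  17. access 79: HIT. Cache (LRU->MRU): [22 6 91 80 79]
  18. access 75: MISS, evict 22. Cache (LRU->MRU): [6 91 80 79 75]
  19. access 22: MISS, evict 6. Cache (LRU->MRU): [91 80 79 75 22]
  20. access 80: HIT. Cache (LRU->MRU): [91 79 75 22 80]
  21. access 22: HIT. Cache (LRU->MRU): [91 79 75 80 22]
  22. access 22: HIT. Cache (LRU->MRU): [91 79 75 80 22]
  23. access 80: HIT. Cache (LRU->MRU): [91 79 75 22 80]
  24. access 43: MISS, evict 91. Cache (LRU->MRU): [79 75 22 80 43]
  25. access 22: HIT. Cache (LRU->MRU): [79 75 80 43 22]
  26. access 22: HIT. Cache (LRU->MRU): [79 75 80 43 22]
  27. access 22: HIT. Cache (LRU->MRU): [79 75 80 43 22]
  28. access 24: MISS, evict 79. Cache (LRU->MRU): [75 80 43 22 24]
  29. access 22: HIT. Cache (LRU->MRU): [75 80 43 24 22]
  30. access 91: MISS, evict 75. Cache (LRU->MRU): [80 43 24 22 91]
  31. access 80: HIT. Cache (LRU->MRU): [43 24 22 91 80]
  32. access 75: MISS, evict 43. Cache (LRU->MRU): [24 22 91 80 75]
Total: 21 hits, 11 misses, 6 evictions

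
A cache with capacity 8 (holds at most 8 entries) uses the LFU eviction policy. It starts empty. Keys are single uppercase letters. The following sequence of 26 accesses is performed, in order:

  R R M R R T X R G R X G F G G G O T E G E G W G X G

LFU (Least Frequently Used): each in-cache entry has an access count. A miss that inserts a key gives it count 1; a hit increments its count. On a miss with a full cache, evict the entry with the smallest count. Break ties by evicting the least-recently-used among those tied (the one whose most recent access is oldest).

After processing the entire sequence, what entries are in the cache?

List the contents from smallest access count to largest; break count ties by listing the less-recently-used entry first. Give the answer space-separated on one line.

LFU simulation (capacity=8):
  1. access R: MISS. Cache: [R(c=1)]
  2. access R: HIT, count now 2. Cache: [R(c=2)]
  3. access M: MISS. Cache: [M(c=1) R(c=2)]
  4. access R: HIT, count now 3. Cache: [M(c=1) R(c=3)]
  5. access R: HIT, count now 4. Cache: [M(c=1) R(c=4)]
  6. access T: MISS. Cache: [M(c=1) T(c=1) R(c=4)]
  7. access X: MISS. Cache: [M(c=1) T(c=1) X(c=1) R(c=4)]
  8. access R: HIT, count now 5. Cache: [M(c=1) T(c=1) X(c=1) R(c=5)]
  9. access G: MISS. Cache: [M(c=1) T(c=1) X(c=1) G(c=1) R(c=5)]
  10. access R: HIT, count now 6. Cache: [M(c=1) T(c=1) X(c=1) G(c=1) R(c=6)]
  11. access X: HIT, count now 2. Cache: [M(c=1) T(c=1) G(c=1) X(c=2) R(c=6)]
  12. access G: HIT, count now 2. Cache: [M(c=1) T(c=1) X(c=2) G(c=2) R(c=6)]
  13. access F: MISS. Cache: [M(c=1) T(c=1) F(c=1) X(c=2) G(c=2) R(c=6)]
  14. access G: HIT, count now 3. Cache: [M(c=1) T(c=1) F(c=1) X(c=2) G(c=3) R(c=6)]
  15. access G: HIT, count now 4. Cache: [M(c=1) T(c=1) F(c=1) X(c=2) G(c=4) R(c=6)]
  16. access G: HIT, count now 5. Cache: [M(c=1) T(c=1) F(c=1) X(c=2) G(c=5) R(c=6)]
  17. access O: MISS. Cache: [M(c=1) T(c=1) F(c=1) O(c=1) X(c=2) G(c=5) R(c=6)]
  18. access T: HIT, count now 2. Cache: [M(c=1) F(c=1) O(c=1) X(c=2) T(c=2) G(c=5) R(c=6)]
  19. access E: MISS. Cache: [M(c=1) F(c=1) O(c=1) E(c=1) X(c=2) T(c=2) G(c=5) R(c=6)]
  20. access G: HIT, count now 6. Cache: [M(c=1) F(c=1) O(c=1) E(c=1) X(c=2) T(c=2) R(c=6) G(c=6)]
  21. access E: HIT, count now 2. Cache: [M(c=1) F(c=1) O(c=1) X(c=2) T(c=2) E(c=2) R(c=6) G(c=6)]
  22. access G: HIT, count now 7. Cache: [M(c=1) F(c=1) O(c=1) X(c=2) T(c=2) E(c=2) R(c=6) G(c=7)]
  23. access W: MISS, evict M(c=1). Cache: [F(c=1) O(c=1) W(c=1) X(c=2) T(c=2) E(c=2) R(c=6) G(c=7)]
  24. access G: HIT, count now 8. Cache: [F(c=1) O(c=1) W(c=1) X(c=2) T(c=2) E(c=2) R(c=6) G(c=8)]
  25. access X: HIT, count now 3. Cache: [F(c=1) O(c=1) W(c=1) T(c=2) E(c=2) X(c=3) R(c=6) G(c=8)]
  26. access G: HIT, count now 9. Cache: [F(c=1) O(c=1) W(c=1) T(c=2) E(c=2) X(c=3) R(c=6) G(c=9)]
Total: 17 hits, 9 misses, 1 evictions

Answer: F O W T E X R G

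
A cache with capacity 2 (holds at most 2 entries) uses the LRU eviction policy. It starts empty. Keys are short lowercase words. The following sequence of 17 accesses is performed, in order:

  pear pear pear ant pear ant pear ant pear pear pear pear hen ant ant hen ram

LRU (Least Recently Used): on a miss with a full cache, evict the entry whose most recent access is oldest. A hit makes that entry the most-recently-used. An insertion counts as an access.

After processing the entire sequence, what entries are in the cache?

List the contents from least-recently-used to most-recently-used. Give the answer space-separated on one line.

Answer: hen ram

Derivation:
LRU simulation (capacity=2):
  1. access pear: MISS. Cache (LRU->MRU): [pear]
  2. access pear: HIT. Cache (LRU->MRU): [pear]
  3. access pear: HIT. Cache (LRU->MRU): [pear]
  4. access ant: MISS. Cache (LRU->MRU): [pear ant]
  5. access pear: HIT. Cache (LRU->MRU): [ant pear]
  6. access ant: HIT. Cache (LRU->MRU): [pear ant]
  7. access pear: HIT. Cache (LRU->MRU): [ant pear]
  8. access ant: HIT. Cache (LRU->MRU): [pear ant]
  9. access pear: HIT. Cache (LRU->MRU): [ant pear]
  10. access pear: HIT. Cache (LRU->MRU): [ant pear]
  11. access pear: HIT. Cache (LRU->MRU): [ant pear]
  12. access pear: HIT. Cache (LRU->MRU): [ant pear]
  13. access hen: MISS, evict ant. Cache (LRU->MRU): [pear hen]
  14. access ant: MISS, evict pear. Cache (LRU->MRU): [hen ant]
  15. access ant: HIT. Cache (LRU->MRU): [hen ant]
  16. access hen: HIT. Cache (LRU->MRU): [ant hen]
  17. access ram: MISS, evict ant. Cache (LRU->MRU): [hen ram]
Total: 12 hits, 5 misses, 3 evictions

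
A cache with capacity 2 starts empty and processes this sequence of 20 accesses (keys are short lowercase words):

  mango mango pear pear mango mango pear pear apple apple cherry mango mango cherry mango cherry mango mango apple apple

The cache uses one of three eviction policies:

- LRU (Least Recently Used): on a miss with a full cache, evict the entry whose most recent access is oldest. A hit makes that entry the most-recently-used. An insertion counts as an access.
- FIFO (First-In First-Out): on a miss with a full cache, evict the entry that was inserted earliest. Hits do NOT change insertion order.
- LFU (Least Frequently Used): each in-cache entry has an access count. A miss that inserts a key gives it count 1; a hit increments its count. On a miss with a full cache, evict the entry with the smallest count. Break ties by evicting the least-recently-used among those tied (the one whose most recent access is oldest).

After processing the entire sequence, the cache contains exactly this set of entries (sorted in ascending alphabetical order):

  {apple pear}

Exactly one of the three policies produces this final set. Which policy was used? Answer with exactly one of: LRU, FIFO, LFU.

Answer: LFU

Derivation:
Simulating under each policy and comparing final sets:
  LRU: final set = {apple mango} -> differs
  FIFO: final set = {apple mango} -> differs
  LFU: final set = {apple pear} -> MATCHES target
Only LFU produces the target set.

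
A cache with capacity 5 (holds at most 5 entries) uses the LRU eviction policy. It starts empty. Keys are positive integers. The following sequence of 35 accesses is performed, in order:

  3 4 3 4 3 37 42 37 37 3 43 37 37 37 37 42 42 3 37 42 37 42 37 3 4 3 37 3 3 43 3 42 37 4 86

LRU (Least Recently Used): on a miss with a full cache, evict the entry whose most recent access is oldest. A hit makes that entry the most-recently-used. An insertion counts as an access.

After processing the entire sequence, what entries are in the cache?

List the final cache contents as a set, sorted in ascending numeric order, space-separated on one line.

LRU simulation (capacity=5):
  1. access 3: MISS. Cache (LRU->MRU): [3]
  2. access 4: MISS. Cache (LRU->MRU): [3 4]
  3. access 3: HIT. Cache (LRU->MRU): [4 3]
  4. access 4: HIT. Cache (LRU->MRU): [3 4]
  5. access 3: HIT. Cache (LRU->MRU): [4 3]
  6. access 37: MISS. Cache (LRU->MRU): [4 3 37]
  7. access 42: MISS. Cache (LRU->MRU): [4 3 37 42]
  8. access 37: HIT. Cache (LRU->MRU): [4 3 42 37]
  9. access 37: HIT. Cache (LRU->MRU): [4 3 42 37]
  10. access 3: HIT. Cache (LRU->MRU): [4 42 37 3]
  11. access 43: MISS. Cache (LRU->MRU): [4 42 37 3 43]
  12. access 37: HIT. Cache (LRU->MRU): [4 42 3 43 37]
  13. access 37: HIT. Cache (LRU->MRU): [4 42 3 43 37]
  14. access 37: HIT. Cache (LRU->MRU): [4 42 3 43 37]
  15. access 37: HIT. Cache (LRU->MRU): [4 42 3 43 37]
  16. access 42: HIT. Cache (LRU->MRU): [4 3 43 37 42]
  17. access 42: HIT. Cache (LRU->MRU): [4 3 43 37 42]
  18. access 3: HIT. Cache (LRU->MRU): [4 43 37 42 3]
  19. access 37: HIT. Cache (LRU->MRU): [4 43 42 3 37]
  20. access 42: HIT. Cache (LRU->MRU): [4 43 3 37 42]
  21. access 37: HIT. Cache (LRU->MRU): [4 43 3 42 37]
  22. access 42: HIT. Cache (LRU->MRU): [4 43 3 37 42]
  23. access 37: HIT. Cache (LRU->MRU): [4 43 3 42 37]
  24. access 3: HIT. Cache (LRU->MRU): [4 43 42 37 3]
  25. access 4: HIT. Cache (LRU->MRU): [43 42 37 3 4]
  26. access 3: HIT. Cache (LRU->MRU): [43 42 37 4 3]
  27. access 37: HIT. Cache (LRU->MRU): [43 42 4 3 37]
  28. access 3: HIT. Cache (LRU->MRU): [43 42 4 37 3]
  29. access 3: HIT. Cache (LRU->MRU): [43 42 4 37 3]
  30. access 43: HIT. Cache (LRU->MRU): [42 4 37 3 43]
  31. access 3: HIT. Cache (LRU->MRU): [42 4 37 43 3]
  32. access 42: HIT. Cache (LRU->MRU): [4 37 43 3 42]
  33. access 37: HIT. Cache (LRU->MRU): [4 43 3 42 37]
  34. access 4: HIT. Cache (LRU->MRU): [43 3 42 37 4]
  35. access 86: MISS, evict 43. Cache (LRU->MRU): [3 42 37 4 86]
Total: 29 hits, 6 misses, 1 evictions

Answer: 3 4 37 42 86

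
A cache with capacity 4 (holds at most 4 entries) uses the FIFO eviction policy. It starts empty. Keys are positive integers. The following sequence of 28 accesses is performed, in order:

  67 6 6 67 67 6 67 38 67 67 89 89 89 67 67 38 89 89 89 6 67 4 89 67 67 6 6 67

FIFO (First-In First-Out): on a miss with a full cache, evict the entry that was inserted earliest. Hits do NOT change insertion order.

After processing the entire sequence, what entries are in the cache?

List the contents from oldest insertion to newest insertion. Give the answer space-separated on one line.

Answer: 89 4 67 6

Derivation:
FIFO simulation (capacity=4):
  1. access 67: MISS. Cache (old->new): [67]
  2. access 6: MISS. Cache (old->new): [67 6]
  3. access 6: HIT. Cache (old->new): [67 6]
  4. access 67: HIT. Cache (old->new): [67 6]
  5. access 67: HIT. Cache (old->new): [67 6]
  6. access 6: HIT. Cache (old->new): [67 6]
  7. access 67: HIT. Cache (old->new): [67 6]
  8. access 38: MISS. Cache (old->new): [67 6 38]
  9. access 67: HIT. Cache (old->new): [67 6 38]
  10. access 67: HIT. Cache (old->new): [67 6 38]
  11. access 89: MISS. Cache (old->new): [67 6 38 89]
  12. access 89: HIT. Cache (old->new): [67 6 38 89]
  13. access 89: HIT. Cache (old->new): [67 6 38 89]
  14. access 67: HIT. Cache (old->new): [67 6 38 89]
  15. access 67: HIT. Cache (old->new): [67 6 38 89]
  16. access 38: HIT. Cache (old->new): [67 6 38 89]
  17. access 89: HIT. Cache (old->new): [67 6 38 89]
  18. access 89: HIT. Cache (old->new): [67 6 38 89]
  19. access 89: HIT. Cache (old->new): [67 6 38 89]
  20. access 6: HIT. Cache (old->new): [67 6 38 89]
  21. access 67: HIT. Cache (old->new): [67 6 38 89]
  22. access 4: MISS, evict 67. Cache (old->new): [6 38 89 4]
  23. access 89: HIT. Cache (old->new): [6 38 89 4]
  24. access 67: MISS, evict 6. Cache (old->new): [38 89 4 67]
  25. access 67: HIT. Cache (old->new): [38 89 4 67]
  26. access 6: MISS, evict 38. Cache (old->new): [89 4 67 6]
  27. access 6: HIT. Cache (old->new): [89 4 67 6]
  28. access 67: HIT. Cache (old->new): [89 4 67 6]
Total: 21 hits, 7 misses, 3 evictions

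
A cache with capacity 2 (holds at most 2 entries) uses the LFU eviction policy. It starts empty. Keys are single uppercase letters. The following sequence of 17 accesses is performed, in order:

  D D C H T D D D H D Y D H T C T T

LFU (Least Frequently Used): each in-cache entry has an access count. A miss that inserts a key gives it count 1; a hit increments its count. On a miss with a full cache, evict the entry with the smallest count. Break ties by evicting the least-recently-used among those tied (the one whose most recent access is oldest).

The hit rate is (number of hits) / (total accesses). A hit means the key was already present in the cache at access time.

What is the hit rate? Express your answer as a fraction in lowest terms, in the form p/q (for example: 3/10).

LFU simulation (capacity=2):
  1. access D: MISS. Cache: [D(c=1)]
  2. access D: HIT, count now 2. Cache: [D(c=2)]
  3. access C: MISS. Cache: [C(c=1) D(c=2)]
  4. access H: MISS, evict C(c=1). Cache: [H(c=1) D(c=2)]
  5. access T: MISS, evict H(c=1). Cache: [T(c=1) D(c=2)]
  6. access D: HIT, count now 3. Cache: [T(c=1) D(c=3)]
  7. access D: HIT, count now 4. Cache: [T(c=1) D(c=4)]
  8. access D: HIT, count now 5. Cache: [T(c=1) D(c=5)]
  9. access H: MISS, evict T(c=1). Cache: [H(c=1) D(c=5)]
  10. access D: HIT, count now 6. Cache: [H(c=1) D(c=6)]
  11. access Y: MISS, evict H(c=1). Cache: [Y(c=1) D(c=6)]
  12. access D: HIT, count now 7. Cache: [Y(c=1) D(c=7)]
  13. access H: MISS, evict Y(c=1). Cache: [H(c=1) D(c=7)]
  14. access T: MISS, evict H(c=1). Cache: [T(c=1) D(c=7)]
  15. access C: MISS, evict T(c=1). Cache: [C(c=1) D(c=7)]
  16. access T: MISS, evict C(c=1). Cache: [T(c=1) D(c=7)]
  17. access T: HIT, count now 2. Cache: [T(c=2) D(c=7)]
Total: 7 hits, 10 misses, 8 evictions

Hit rate = 7/17

Answer: 7/17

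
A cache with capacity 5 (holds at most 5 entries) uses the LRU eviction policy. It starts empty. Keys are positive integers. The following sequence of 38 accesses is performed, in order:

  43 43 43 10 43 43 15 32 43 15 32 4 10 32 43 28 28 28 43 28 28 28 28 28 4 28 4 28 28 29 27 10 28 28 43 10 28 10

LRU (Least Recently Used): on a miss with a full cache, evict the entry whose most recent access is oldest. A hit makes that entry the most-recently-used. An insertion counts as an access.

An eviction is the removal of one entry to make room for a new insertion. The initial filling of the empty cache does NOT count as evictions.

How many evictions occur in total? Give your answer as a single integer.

Answer: 5

Derivation:
LRU simulation (capacity=5):
  1. access 43: MISS. Cache (LRU->MRU): [43]
  2. access 43: HIT. Cache (LRU->MRU): [43]
  3. access 43: HIT. Cache (LRU->MRU): [43]
  4. access 10: MISS. Cache (LRU->MRU): [43 10]
  5. access 43: HIT. Cache (LRU->MRU): [10 43]
  6. access 43: HIT. Cache (LRU->MRU): [10 43]
  7. access 15: MISS. Cache (LRU->MRU): [10 43 15]
  8. access 32: MISS. Cache (LRU->MRU): [10 43 15 32]
  9. access 43: HIT. Cache (LRU->MRU): [10 15 32 43]
  10. access 15: HIT. Cache (LRU->MRU): [10 32 43 15]
  11. access 32: HIT. Cache (LRU->MRU): [10 43 15 32]
  12. access 4: MISS. Cache (LRU->MRU): [10 43 15 32 4]
  13. access 10: HIT. Cache (LRU->MRU): [43 15 32 4 10]
  14. access 32: HIT. Cache (LRU->MRU): [43 15 4 10 32]
  15. access 43: HIT. Cache (LRU->MRU): [15 4 10 32 43]
  16. access 28: MISS, evict 15. Cache (LRU->MRU): [4 10 32 43 28]
  17. access 28: HIT. Cache (LRU->MRU): [4 10 32 43 28]
  18. access 28: HIT. Cache (LRU->MRU): [4 10 32 43 28]
  19. access 43: HIT. Cache (LRU->MRU): [4 10 32 28 43]
  20. access 28: HIT. Cache (LRU->MRU): [4 10 32 43 28]
  21. access 28: HIT. Cache (LRU->MRU): [4 10 32 43 28]
  22. access 28: HIT. Cache (LRU->MRU): [4 10 32 43 28]
  23. access 28: HIT. Cache (LRU->MRU): [4 10 32 43 28]
  24. access 28: HIT. Cache (LRU->MRU): [4 10 32 43 28]
  25. access 4: HIT. Cache (LRU->MRU): [10 32 43 28 4]
  26. access 28: HIT. Cache (LRU->MRU): [10 32 43 4 28]
  27. access 4: HIT. Cache (LRU->MRU): [10 32 43 28 4]
  28. access 28: HIT. Cache (LRU->MRU): [10 32 43 4 28]
  29. access 28: HIT. Cache (LRU->MRU): [10 32 43 4 28]
  30. access 29: MISS, evict 10. Cache (LRU->MRU): [32 43 4 28 29]
  31. access 27: MISS, evict 32. Cache (LRU->MRU): [43 4 28 29 27]
  32. access 10: MISS, evict 43. Cache (LRU->MRU): [4 28 29 27 10]
  33. access 28: HIT. Cache (LRU->MRU): [4 29 27 10 28]
  34. access 28: HIT. Cache (LRU->MRU): [4 29 27 10 28]
  35. access 43: MISS, evict 4. Cache (LRU->MRU): [29 27 10 28 43]
  36. access 10: HIT. Cache (LRU->MRU): [29 27 28 43 10]
  37. access 28: HIT. Cache (LRU->MRU): [29 27 43 10 28]
  38. access 10: HIT. Cache (LRU->MRU): [29 27 43 28 10]
Total: 28 hits, 10 misses, 5 evictions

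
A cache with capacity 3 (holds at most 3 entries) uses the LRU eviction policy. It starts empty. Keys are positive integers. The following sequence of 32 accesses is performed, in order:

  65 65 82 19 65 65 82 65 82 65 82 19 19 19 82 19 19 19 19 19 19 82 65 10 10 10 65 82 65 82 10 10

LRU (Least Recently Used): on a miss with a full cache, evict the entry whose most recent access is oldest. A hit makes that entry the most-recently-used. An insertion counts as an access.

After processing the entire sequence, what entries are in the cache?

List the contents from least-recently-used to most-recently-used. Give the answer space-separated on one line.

Answer: 65 82 10

Derivation:
LRU simulation (capacity=3):
  1. access 65: MISS. Cache (LRU->MRU): [65]
  2. access 65: HIT. Cache (LRU->MRU): [65]
  3. access 82: MISS. Cache (LRU->MRU): [65 82]
  4. access 19: MISS. Cache (LRU->MRU): [65 82 19]
  5. access 65: HIT. Cache (LRU->MRU): [82 19 65]
  6. access 65: HIT. Cache (LRU->MRU): [82 19 65]
  7. access 82: HIT. Cache (LRU->MRU): [19 65 82]
  8. access 65: HIT. Cache (LRU->MRU): [19 82 65]
  9. access 82: HIT. Cache (LRU->MRU): [19 65 82]
  10. access 65: HIT. Cache (LRU->MRU): [19 82 65]
  11. access 82: HIT. Cache (LRU->MRU): [19 65 82]
  12. access 19: HIT. Cache (LRU->MRU): [65 82 19]
  13. access 19: HIT. Cache (LRU->MRU): [65 82 19]
  14. access 19: HIT. Cache (LRU->MRU): [65 82 19]
  15. access 82: HIT. Cache (LRU->MRU): [65 19 82]
  16. access 19: HIT. Cache (LRU->MRU): [65 82 19]
  17. access 19: HIT. Cache (LRU->MRU): [65 82 19]
  18. access 19: HIT. Cache (LRU->MRU): [65 82 19]
  19. access 19: HIT. Cache (LRU->MRU): [65 82 19]
  20. access 19: HIT. Cache (LRU->MRU): [65 82 19]
  21. access 19: HIT. Cache (LRU->MRU): [65 82 19]
  22. access 82: HIT. Cache (LRU->MRU): [65 19 82]
  23. access 65: HIT. Cache (LRU->MRU): [19 82 65]
  24. access 10: MISS, evict 19. Cache (LRU->MRU): [82 65 10]
  25. access 10: HIT. Cache (LRU->MRU): [82 65 10]
  26. access 10: HIT. Cache (LRU->MRU): [82 65 10]
  27. access 65: HIT. Cache (LRU->MRU): [82 10 65]
  28. access 82: HIT. Cache (LRU->MRU): [10 65 82]
  29. access 65: HIT. Cache (LRU->MRU): [10 82 65]
  30. access 82: HIT. Cache (LRU->MRU): [10 65 82]
  31. access 10: HIT. Cache (LRU->MRU): [65 82 10]
  32. access 10: HIT. Cache (LRU->MRU): [65 82 10]
Total: 28 hits, 4 misses, 1 evictions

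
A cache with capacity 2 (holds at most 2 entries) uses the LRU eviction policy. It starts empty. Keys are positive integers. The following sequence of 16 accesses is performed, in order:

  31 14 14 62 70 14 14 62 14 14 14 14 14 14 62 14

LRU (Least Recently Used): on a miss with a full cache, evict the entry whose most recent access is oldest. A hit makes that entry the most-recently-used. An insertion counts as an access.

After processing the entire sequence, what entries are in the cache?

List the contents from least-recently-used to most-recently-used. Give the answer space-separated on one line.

LRU simulation (capacity=2):
  1. access 31: MISS. Cache (LRU->MRU): [31]
  2. access 14: MISS. Cache (LRU->MRU): [31 14]
  3. access 14: HIT. Cache (LRU->MRU): [31 14]
  4. access 62: MISS, evict 31. Cache (LRU->MRU): [14 62]
  5. access 70: MISS, evict 14. Cache (LRU->MRU): [62 70]
  6. access 14: MISS, evict 62. Cache (LRU->MRU): [70 14]
  7. access 14: HIT. Cache (LRU->MRU): [70 14]
  8. access 62: MISS, evict 70. Cache (LRU->MRU): [14 62]
  9. access 14: HIT. Cache (LRU->MRU): [62 14]
  10. access 14: HIT. Cache (LRU->MRU): [62 14]
  11. access 14: HIT. Cache (LRU->MRU): [62 14]
  12. access 14: HIT. Cache (LRU->MRU): [62 14]
  13. access 14: HIT. Cache (LRU->MRU): [62 14]
  14. access 14: HIT. Cache (LRU->MRU): [62 14]
  15. access 62: HIT. Cache (LRU->MRU): [14 62]
  16. access 14: HIT. Cache (LRU->MRU): [62 14]
Total: 10 hits, 6 misses, 4 evictions

Answer: 62 14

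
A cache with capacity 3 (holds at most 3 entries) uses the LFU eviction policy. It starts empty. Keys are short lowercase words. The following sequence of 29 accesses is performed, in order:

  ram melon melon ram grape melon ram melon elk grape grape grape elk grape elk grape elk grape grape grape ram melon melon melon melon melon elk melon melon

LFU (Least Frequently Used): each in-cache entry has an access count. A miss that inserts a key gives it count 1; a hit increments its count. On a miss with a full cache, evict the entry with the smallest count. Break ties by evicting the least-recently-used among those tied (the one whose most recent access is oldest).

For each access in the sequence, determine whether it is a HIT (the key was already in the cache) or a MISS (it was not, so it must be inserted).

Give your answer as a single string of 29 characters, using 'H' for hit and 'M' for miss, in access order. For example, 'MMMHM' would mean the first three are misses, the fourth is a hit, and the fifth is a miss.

Answer: MMHHMHHHMMHHMHHHHHHHMHHHHHMHH

Derivation:
LFU simulation (capacity=3):
  1. access ram: MISS. Cache: [ram(c=1)]
  2. access melon: MISS. Cache: [ram(c=1) melon(c=1)]
  3. access melon: HIT, count now 2. Cache: [ram(c=1) melon(c=2)]
  4. access ram: HIT, count now 2. Cache: [melon(c=2) ram(c=2)]
  5. access grape: MISS. Cache: [grape(c=1) melon(c=2) ram(c=2)]
  6. access melon: HIT, count now 3. Cache: [grape(c=1) ram(c=2) melon(c=3)]
  7. access ram: HIT, count now 3. Cache: [grape(c=1) melon(c=3) ram(c=3)]
  8. access melon: HIT, count now 4. Cache: [grape(c=1) ram(c=3) melon(c=4)]
  9. access elk: MISS, evict grape(c=1). Cache: [elk(c=1) ram(c=3) melon(c=4)]
  10. access grape: MISS, evict elk(c=1). Cache: [grape(c=1) ram(c=3) melon(c=4)]
  11. access grape: HIT, count now 2. Cache: [grape(c=2) ram(c=3) melon(c=4)]
  12. access grape: HIT, count now 3. Cache: [ram(c=3) grape(c=3) melon(c=4)]
  13. access elk: MISS, evict ram(c=3). Cache: [elk(c=1) grape(c=3) melon(c=4)]
  14. access grape: HIT, count now 4. Cache: [elk(c=1) melon(c=4) grape(c=4)]
  15. access elk: HIT, count now 2. Cache: [elk(c=2) melon(c=4) grape(c=4)]
  16. access grape: HIT, count now 5. Cache: [elk(c=2) melon(c=4) grape(c=5)]
  17. access elk: HIT, count now 3. Cache: [elk(c=3) melon(c=4) grape(c=5)]
  18. access grape: HIT, count now 6. Cache: [elk(c=3) melon(c=4) grape(c=6)]
  19. access grape: HIT, count now 7. Cache: [elk(c=3) melon(c=4) grape(c=7)]
  20. access grape: HIT, count now 8. Cache: [elk(c=3) melon(c=4) grape(c=8)]
  21. access ram: MISS, evict elk(c=3). Cache: [ram(c=1) melon(c=4) grape(c=8)]
  22. access melon: HIT, count now 5. Cache: [ram(c=1) melon(c=5) grape(c=8)]
  23. access melon: HIT, count now 6. Cache: [ram(c=1) melon(c=6) grape(c=8)]
  24. access melon: HIT, count now 7. Cache: [ram(c=1) melon(c=7) grape(c=8)]
  25. access melon: HIT, count now 8. Cache: [ram(c=1) grape(c=8) melon(c=8)]
  26. access melon: HIT, count now 9. Cache: [ram(c=1) grape(c=8) melon(c=9)]
  27. access elk: MISS, evict ram(c=1). Cache: [elk(c=1) grape(c=8) melon(c=9)]
  28. access melon: HIT, count now 10. Cache: [elk(c=1) grape(c=8) melon(c=10)]
  29. access melon: HIT, count now 11. Cache: [elk(c=1) grape(c=8) melon(c=11)]
Total: 21 hits, 8 misses, 5 evictions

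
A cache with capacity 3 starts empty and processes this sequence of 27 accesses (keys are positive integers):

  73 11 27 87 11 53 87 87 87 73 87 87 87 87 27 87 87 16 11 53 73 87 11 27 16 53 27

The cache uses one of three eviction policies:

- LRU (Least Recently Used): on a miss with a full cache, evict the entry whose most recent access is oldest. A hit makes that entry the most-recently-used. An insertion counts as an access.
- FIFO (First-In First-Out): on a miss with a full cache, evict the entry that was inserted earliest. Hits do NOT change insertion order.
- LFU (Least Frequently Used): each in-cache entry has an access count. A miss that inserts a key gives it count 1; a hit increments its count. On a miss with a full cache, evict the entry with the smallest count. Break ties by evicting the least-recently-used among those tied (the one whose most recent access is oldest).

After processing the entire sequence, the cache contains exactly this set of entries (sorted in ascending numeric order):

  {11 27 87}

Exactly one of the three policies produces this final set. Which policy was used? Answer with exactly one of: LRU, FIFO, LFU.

Answer: LFU

Derivation:
Simulating under each policy and comparing final sets:
  LRU: final set = {16 27 53} -> differs
  FIFO: final set = {16 27 53} -> differs
  LFU: final set = {11 27 87} -> MATCHES target
Only LFU produces the target set.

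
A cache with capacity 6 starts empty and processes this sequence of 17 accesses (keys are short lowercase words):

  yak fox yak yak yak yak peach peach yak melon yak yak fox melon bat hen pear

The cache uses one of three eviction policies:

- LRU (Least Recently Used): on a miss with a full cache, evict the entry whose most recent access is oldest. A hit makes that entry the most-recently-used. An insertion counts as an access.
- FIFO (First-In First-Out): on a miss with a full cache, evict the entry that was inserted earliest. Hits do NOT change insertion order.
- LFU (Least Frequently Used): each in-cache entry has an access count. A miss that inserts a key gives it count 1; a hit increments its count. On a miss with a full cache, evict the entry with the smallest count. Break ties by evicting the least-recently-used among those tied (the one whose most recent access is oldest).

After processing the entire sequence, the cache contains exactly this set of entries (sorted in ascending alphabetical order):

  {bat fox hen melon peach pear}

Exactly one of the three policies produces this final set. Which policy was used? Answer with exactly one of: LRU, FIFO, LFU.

Simulating under each policy and comparing final sets:
  LRU: final set = {bat fox hen melon pear yak} -> differs
  FIFO: final set = {bat fox hen melon peach pear} -> MATCHES target
  LFU: final set = {fox hen melon peach pear yak} -> differs
Only FIFO produces the target set.

Answer: FIFO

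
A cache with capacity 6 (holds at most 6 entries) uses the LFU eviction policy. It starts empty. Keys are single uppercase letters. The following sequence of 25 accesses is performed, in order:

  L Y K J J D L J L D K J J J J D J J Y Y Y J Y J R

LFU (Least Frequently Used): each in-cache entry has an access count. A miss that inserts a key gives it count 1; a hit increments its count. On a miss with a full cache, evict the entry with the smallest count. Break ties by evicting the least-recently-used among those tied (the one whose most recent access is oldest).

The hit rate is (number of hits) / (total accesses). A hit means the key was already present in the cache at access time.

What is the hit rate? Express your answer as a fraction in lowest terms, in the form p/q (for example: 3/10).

Answer: 19/25

Derivation:
LFU simulation (capacity=6):
  1. access L: MISS. Cache: [L(c=1)]
  2. access Y: MISS. Cache: [L(c=1) Y(c=1)]
  3. access K: MISS. Cache: [L(c=1) Y(c=1) K(c=1)]
  4. access J: MISS. Cache: [L(c=1) Y(c=1) K(c=1) J(c=1)]
  5. access J: HIT, count now 2. Cache: [L(c=1) Y(c=1) K(c=1) J(c=2)]
  6. access D: MISS. Cache: [L(c=1) Y(c=1) K(c=1) D(c=1) J(c=2)]
  7. access L: HIT, count now 2. Cache: [Y(c=1) K(c=1) D(c=1) J(c=2) L(c=2)]
  8. access J: HIT, count now 3. Cache: [Y(c=1) K(c=1) D(c=1) L(c=2) J(c=3)]
  9. access L: HIT, count now 3. Cache: [Y(c=1) K(c=1) D(c=1) J(c=3) L(c=3)]
  10. access D: HIT, count now 2. Cache: [Y(c=1) K(c=1) D(c=2) J(c=3) L(c=3)]
  11. access K: HIT, count now 2. Cache: [Y(c=1) D(c=2) K(c=2) J(c=3) L(c=3)]
  12. access J: HIT, count now 4. Cache: [Y(c=1) D(c=2) K(c=2) L(c=3) J(c=4)]
  13. access J: HIT, count now 5. Cache: [Y(c=1) D(c=2) K(c=2) L(c=3) J(c=5)]
  14. access J: HIT, count now 6. Cache: [Y(c=1) D(c=2) K(c=2) L(c=3) J(c=6)]
  15. access J: HIT, count now 7. Cache: [Y(c=1) D(c=2) K(c=2) L(c=3) J(c=7)]
  16. access D: HIT, count now 3. Cache: [Y(c=1) K(c=2) L(c=3) D(c=3) J(c=7)]
  17. access J: HIT, count now 8. Cache: [Y(c=1) K(c=2) L(c=3) D(c=3) J(c=8)]
  18. access J: HIT, count now 9. Cache: [Y(c=1) K(c=2) L(c=3) D(c=3) J(c=9)]
  19. access Y: HIT, count now 2. Cache: [K(c=2) Y(c=2) L(c=3) D(c=3) J(c=9)]
  20. access Y: HIT, count now 3. Cache: [K(c=2) L(c=3) D(c=3) Y(c=3) J(c=9)]
  21. access Y: HIT, count now 4. Cache: [K(c=2) L(c=3) D(c=3) Y(c=4) J(c=9)]
  22. access J: HIT, count now 10. Cache: [K(c=2) L(c=3) D(c=3) Y(c=4) J(c=10)]
  23. access Y: HIT, count now 5. Cache: [K(c=2) L(c=3) D(c=3) Y(c=5) J(c=10)]
  24. access J: HIT, count now 11. Cache: [K(c=2) L(c=3) D(c=3) Y(c=5) J(c=11)]
  25. access R: MISS. Cache: [R(c=1) K(c=2) L(c=3) D(c=3) Y(c=5) J(c=11)]
Total: 19 hits, 6 misses, 0 evictions

Hit rate = 19/25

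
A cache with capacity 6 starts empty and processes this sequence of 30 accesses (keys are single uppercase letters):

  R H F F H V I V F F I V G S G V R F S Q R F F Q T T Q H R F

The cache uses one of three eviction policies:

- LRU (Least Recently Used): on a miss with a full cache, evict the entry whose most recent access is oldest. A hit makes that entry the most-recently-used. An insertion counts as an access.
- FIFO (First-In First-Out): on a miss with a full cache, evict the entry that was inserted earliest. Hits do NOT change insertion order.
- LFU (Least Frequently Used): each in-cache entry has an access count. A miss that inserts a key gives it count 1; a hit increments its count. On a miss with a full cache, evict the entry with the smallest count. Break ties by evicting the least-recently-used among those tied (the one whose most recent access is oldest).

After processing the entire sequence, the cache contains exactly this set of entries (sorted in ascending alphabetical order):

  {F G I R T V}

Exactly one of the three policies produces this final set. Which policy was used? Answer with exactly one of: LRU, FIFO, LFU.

Answer: LFU

Derivation:
Simulating under each policy and comparing final sets:
  LRU: final set = {F H Q R S T} -> differs
  FIFO: final set = {F H Q R S T} -> differs
  LFU: final set = {F G I R T V} -> MATCHES target
Only LFU produces the target set.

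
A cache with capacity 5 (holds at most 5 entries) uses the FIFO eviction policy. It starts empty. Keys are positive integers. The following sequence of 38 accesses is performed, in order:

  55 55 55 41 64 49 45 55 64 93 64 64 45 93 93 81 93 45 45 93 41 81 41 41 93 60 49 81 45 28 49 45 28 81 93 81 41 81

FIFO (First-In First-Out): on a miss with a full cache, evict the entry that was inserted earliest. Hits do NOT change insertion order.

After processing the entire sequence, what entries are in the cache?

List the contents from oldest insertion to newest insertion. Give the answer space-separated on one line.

FIFO simulation (capacity=5):
  1. access 55: MISS. Cache (old->new): [55]
  2. access 55: HIT. Cache (old->new): [55]
  3. access 55: HIT. Cache (old->new): [55]
  4. access 41: MISS. Cache (old->new): [55 41]
  5. access 64: MISS. Cache (old->new): [55 41 64]
  6. access 49: MISS. Cache (old->new): [55 41 64 49]
  7. access 45: MISS. Cache (old->new): [55 41 64 49 45]
  8. access 55: HIT. Cache (old->new): [55 41 64 49 45]
  9. access 64: HIT. Cache (old->new): [55 41 64 49 45]
  10. access 93: MISS, evict 55. Cache (old->new): [41 64 49 45 93]
  11. access 64: HIT. Cache (old->new): [41 64 49 45 93]
  12. access 64: HIT. Cache (old->new): [41 64 49 45 93]
  13. access 45: HIT. Cache (old->new): [41 64 49 45 93]
  14. access 93: HIT. Cache (old->new): [41 64 49 45 93]
  15. access 93: HIT. Cache (old->new): [41 64 49 45 93]
  16. access 81: MISS, evict 41. Cache (old->new): [64 49 45 93 81]
  17. access 93: HIT. Cache (old->new): [64 49 45 93 81]
  18. access 45: HIT. Cache (old->new): [64 49 45 93 81]
  19. access 45: HIT. Cache (old->new): [64 49 45 93 81]
  20. access 93: HIT. Cache (old->new): [64 49 45 93 81]
  21. access 41: MISS, evict 64. Cache (old->new): [49 45 93 81 41]
  22. access 81: HIT. Cache (old->new): [49 45 93 81 41]
  23. access 41: HIT. Cache (old->new): [49 45 93 81 41]
  24. access 41: HIT. Cache (old->new): [49 45 93 81 41]
  25. access 93: HIT. Cache (old->new): [49 45 93 81 41]
  26. access 60: MISS, evict 49. Cache (old->new): [45 93 81 41 60]
  27. access 49: MISS, evict 45. Cache (old->new): [93 81 41 60 49]
  28. access 81: HIT. Cache (old->new): [93 81 41 60 49]
  29. access 45: MISS, evict 93. Cache (old->new): [81 41 60 49 45]
  30. access 28: MISS, evict 81. Cache (old->new): [41 60 49 45 28]
  31. access 49: HIT. Cache (old->new): [41 60 49 45 28]
  32. access 45: HIT. Cache (old->new): [41 60 49 45 28]
  33. access 28: HIT. Cache (old->new): [41 60 49 45 28]
  34. access 81: MISS, evict 41. Cache (old->new): [60 49 45 28 81]
  35. access 93: MISS, evict 60. Cache (old->new): [49 45 28 81 93]
  36. access 81: HIT. Cache (old->new): [49 45 28 81 93]
  37. access 41: MISS, evict 49. Cache (old->new): [45 28 81 93 41]
  38. access 81: HIT. Cache (old->new): [45 28 81 93 41]
Total: 23 hits, 15 misses, 10 evictions

Answer: 45 28 81 93 41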